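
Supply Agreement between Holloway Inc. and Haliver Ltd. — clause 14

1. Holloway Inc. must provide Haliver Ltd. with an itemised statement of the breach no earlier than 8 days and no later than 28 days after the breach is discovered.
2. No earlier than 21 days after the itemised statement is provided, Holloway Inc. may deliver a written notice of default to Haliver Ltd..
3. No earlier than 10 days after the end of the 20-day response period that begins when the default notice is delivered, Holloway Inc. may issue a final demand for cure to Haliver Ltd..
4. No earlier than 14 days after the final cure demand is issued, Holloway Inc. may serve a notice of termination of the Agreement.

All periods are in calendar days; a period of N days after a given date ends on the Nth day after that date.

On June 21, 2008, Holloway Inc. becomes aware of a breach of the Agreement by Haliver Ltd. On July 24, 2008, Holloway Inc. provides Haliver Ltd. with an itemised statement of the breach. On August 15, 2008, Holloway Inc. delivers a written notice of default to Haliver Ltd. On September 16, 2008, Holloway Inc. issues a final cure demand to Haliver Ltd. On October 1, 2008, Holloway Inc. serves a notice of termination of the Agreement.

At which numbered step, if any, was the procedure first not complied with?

Step 1

Step 1 — 8 and 28 days from June 21, 2008 (when the breach is discovered) are June 29, 2008 and July 19, 2008 respectively; done July 24, 2008 — 5 days after the window closed.
No need to go further; step 1 was not satisfied.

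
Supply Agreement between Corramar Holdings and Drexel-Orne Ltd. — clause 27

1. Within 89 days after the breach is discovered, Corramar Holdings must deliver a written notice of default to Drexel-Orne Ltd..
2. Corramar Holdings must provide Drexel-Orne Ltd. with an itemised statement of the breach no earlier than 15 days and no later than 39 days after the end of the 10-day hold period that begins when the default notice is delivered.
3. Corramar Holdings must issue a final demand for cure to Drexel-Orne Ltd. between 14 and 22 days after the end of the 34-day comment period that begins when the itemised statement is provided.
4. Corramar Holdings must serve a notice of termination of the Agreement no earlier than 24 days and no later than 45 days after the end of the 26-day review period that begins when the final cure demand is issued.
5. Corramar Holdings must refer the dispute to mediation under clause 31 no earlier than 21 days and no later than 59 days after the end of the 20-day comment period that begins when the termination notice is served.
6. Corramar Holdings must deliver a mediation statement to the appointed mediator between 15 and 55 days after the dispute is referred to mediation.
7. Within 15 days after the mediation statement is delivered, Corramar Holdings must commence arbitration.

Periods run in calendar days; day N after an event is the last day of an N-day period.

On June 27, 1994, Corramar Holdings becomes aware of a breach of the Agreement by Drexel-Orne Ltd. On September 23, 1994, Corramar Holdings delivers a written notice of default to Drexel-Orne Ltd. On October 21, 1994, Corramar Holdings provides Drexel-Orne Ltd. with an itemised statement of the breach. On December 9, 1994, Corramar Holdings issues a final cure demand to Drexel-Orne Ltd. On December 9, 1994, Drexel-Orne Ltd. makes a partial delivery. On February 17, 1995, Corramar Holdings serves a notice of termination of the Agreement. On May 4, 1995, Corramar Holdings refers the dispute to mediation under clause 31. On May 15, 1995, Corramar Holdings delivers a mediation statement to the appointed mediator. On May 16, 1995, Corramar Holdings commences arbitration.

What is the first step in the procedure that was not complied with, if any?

Step 6

(1) due by June 27, 1994 + 89 days = September 24, 1994; September 23, 1994 is within that limit.
(2) the permitted window runs from October 3, 1994 + 15 = October 18, 1994 to October 3, 1994 + 39 = November 11, 1994; done October 21, 1994, which is between those dates.
(3) the permitted window runs from November 24, 1994 + 14 = December 8, 1994 to November 24, 1994 + 22 = December 16, 1994; done December 9, 1994 — within the window.
(4) the permitted window runs from January 4, 1995 + 24 = January 28, 1995 to January 4, 1995 + 45 = February 18, 1995; done February 17, 1995, which is between those dates.
(5) the permitted window runs from March 9, 1995 + 21 = March 30, 1995 to March 9, 1995 + 59 = May 7, 1995; done May 4, 1995, which is between those dates.
(6) the permitted window runs from May 4, 1995 + 15 = May 19, 1995 to May 4, 1995 + 55 = June 28, 1995; done May 15, 1995 — 4 days before the window opened.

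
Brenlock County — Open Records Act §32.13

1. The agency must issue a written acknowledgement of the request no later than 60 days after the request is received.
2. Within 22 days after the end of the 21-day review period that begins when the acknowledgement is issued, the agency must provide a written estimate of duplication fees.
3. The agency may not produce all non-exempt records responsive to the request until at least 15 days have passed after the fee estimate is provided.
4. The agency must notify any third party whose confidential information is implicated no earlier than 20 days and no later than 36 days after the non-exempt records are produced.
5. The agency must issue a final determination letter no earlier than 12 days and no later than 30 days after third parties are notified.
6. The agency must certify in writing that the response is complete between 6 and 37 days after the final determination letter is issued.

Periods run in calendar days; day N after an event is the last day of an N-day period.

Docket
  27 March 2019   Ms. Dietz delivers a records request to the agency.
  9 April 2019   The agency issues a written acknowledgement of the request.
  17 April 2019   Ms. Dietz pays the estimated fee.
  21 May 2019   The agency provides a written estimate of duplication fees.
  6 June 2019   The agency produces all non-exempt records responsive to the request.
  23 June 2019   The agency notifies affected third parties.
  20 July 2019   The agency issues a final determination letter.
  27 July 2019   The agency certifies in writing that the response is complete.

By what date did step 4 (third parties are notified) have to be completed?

12 July 2019

Step 4 runs from 6 June 2019, when the non-exempt records are produced. The window is 20–36 days after 6 June 2019; it closes on 12 July 2019.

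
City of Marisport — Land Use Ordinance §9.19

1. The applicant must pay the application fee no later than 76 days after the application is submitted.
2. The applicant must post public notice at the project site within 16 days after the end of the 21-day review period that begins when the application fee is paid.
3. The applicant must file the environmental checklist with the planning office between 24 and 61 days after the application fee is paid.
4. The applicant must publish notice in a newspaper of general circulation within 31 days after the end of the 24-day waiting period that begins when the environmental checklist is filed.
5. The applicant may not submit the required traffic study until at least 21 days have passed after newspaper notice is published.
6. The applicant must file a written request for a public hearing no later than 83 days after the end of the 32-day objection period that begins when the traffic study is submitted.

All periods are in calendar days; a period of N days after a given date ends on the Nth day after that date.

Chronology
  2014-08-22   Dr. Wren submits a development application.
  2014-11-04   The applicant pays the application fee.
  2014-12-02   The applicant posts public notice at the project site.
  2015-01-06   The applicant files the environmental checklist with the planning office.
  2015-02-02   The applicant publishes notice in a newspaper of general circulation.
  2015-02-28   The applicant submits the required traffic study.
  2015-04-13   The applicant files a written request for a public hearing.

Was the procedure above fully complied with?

Step 1 — counting 76 days from 2014-08-22 (when the application is submitted) gives a deadline of 2014-11-06; done 2014-11-04 — timely.
Step 2 — counting 16 days from 2014-11-25 (end of the 21-day review period, which began when the application fee is paid on 2014-11-04) gives a deadline of 2014-12-11; completed 2014-12-02, before the deadline.
Step 3 — 24 and 61 days from 2014-11-04 (when the application fee is paid) are 2014-11-28 and 2015-01-04 respectively; done 2015-01-06 — 2 days after the window closed.
The analysis stops there.

No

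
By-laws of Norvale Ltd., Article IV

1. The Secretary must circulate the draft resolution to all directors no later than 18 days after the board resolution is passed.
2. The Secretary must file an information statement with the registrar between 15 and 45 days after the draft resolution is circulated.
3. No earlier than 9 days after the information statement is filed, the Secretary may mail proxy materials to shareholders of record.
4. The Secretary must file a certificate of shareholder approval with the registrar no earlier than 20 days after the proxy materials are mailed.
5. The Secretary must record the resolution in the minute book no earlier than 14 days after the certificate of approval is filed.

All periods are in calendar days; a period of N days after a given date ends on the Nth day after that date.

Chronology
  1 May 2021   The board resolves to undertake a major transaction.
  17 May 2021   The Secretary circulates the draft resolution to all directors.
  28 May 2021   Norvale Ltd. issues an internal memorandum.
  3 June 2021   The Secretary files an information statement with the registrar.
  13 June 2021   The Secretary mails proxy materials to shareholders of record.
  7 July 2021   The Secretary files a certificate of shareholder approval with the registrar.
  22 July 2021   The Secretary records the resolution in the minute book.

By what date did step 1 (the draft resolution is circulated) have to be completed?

Step 1 runs from 1 May 2021, when the board resolution is passed. 18 days after 1 May 2021 is 19 May 2021.

19 May 2021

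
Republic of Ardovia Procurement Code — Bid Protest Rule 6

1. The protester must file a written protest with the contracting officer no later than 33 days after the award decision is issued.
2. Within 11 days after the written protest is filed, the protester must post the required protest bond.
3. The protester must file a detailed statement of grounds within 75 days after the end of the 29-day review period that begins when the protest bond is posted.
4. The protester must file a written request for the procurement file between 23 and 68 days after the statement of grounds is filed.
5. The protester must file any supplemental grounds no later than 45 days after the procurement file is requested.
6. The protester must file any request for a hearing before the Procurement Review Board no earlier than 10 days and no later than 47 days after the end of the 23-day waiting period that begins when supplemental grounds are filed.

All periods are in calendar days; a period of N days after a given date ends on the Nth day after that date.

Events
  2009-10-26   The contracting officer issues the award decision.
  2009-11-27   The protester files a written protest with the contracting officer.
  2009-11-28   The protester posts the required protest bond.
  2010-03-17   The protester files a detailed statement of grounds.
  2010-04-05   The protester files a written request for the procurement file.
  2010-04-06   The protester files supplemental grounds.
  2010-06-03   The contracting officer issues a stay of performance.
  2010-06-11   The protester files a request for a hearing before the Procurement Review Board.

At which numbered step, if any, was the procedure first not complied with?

Step 1 — counting 33 days from 2009-10-26 (when the award decision is issued) gives a deadline of 2009-11-28; completed 2009-11-27, before the deadline.
Step 2 — counting 11 days from 2009-11-27 (when the written protest is filed) gives a deadline of 2009-12-08; completed 2009-11-28, before the deadline.
Step 3 — counting 75 days from 2009-12-27 (end of the 29-day review period, which began when the protest bond is posted on 2009-11-28) gives a deadline of 2010-03-12; not done until 2010-03-17, 5 days after the deadline.

Step 3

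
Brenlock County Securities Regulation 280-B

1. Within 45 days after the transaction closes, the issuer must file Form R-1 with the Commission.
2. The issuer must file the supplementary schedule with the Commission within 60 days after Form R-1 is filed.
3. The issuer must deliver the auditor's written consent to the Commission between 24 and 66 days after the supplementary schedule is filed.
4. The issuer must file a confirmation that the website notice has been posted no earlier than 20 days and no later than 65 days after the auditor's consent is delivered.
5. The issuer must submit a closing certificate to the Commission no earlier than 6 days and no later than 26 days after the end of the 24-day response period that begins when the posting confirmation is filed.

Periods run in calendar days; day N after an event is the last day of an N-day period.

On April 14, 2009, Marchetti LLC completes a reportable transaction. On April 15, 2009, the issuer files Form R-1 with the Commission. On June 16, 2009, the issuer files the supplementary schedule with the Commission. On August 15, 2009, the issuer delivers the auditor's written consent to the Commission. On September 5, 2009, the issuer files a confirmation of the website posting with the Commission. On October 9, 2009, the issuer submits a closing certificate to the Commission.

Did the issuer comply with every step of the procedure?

Step 1 — counting 45 days from April 14, 2009 (when the transaction closes) gives a deadline of May 29, 2009; completed April 15, 2009, before the deadline.
Step 2 — counting 60 days from April 15, 2009 (when Form R-1 is filed) gives a deadline of June 14, 2009; done June 16, 2009 — 2 days late.
No need to go further; step 2 was not satisfied.

No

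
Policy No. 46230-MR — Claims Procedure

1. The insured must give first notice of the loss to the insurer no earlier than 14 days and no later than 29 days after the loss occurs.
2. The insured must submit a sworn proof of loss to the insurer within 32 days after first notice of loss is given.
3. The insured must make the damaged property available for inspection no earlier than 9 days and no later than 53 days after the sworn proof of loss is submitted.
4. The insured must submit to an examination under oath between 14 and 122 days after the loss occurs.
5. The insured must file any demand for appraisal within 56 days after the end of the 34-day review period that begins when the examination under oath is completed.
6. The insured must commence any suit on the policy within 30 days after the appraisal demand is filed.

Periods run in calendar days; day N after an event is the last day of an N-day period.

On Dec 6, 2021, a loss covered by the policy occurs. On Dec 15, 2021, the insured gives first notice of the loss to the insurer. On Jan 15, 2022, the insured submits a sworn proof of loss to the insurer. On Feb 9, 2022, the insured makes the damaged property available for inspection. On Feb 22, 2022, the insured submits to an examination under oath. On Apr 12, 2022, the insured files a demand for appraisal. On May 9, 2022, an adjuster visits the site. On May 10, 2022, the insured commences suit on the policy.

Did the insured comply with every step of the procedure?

(1) the permitted window runs from Dec 6, 2021 + 14 = Dec 20, 2021 to Dec 6, 2021 + 29 = Jan 4, 2022; Dec 15, 2021 is 5 days too early.
The procedure was therefore not followed at step 1.

No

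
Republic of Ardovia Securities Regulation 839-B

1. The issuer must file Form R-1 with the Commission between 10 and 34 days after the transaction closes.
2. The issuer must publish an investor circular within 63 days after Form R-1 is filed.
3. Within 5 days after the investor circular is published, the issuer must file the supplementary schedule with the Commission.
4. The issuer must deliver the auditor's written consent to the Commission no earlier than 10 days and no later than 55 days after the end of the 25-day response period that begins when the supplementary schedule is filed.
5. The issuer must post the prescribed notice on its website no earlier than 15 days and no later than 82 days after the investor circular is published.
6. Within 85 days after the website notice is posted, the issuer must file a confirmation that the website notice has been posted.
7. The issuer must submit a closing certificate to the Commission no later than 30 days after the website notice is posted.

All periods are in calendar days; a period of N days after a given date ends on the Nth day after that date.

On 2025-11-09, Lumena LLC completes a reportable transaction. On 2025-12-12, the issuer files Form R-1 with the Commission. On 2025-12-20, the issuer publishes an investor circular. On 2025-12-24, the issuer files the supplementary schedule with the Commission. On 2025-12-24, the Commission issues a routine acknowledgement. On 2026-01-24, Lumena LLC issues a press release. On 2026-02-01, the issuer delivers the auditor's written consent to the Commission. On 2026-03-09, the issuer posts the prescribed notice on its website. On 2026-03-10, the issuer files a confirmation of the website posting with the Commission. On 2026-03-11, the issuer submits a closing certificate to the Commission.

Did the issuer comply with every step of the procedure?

Yes

Step 1: the window is 10–34 days after 2025-11-09 (when the transaction closes), so 2025-11-19 through 2025-12-13; done 2025-12-12, which is between those dates.
Step 2: 63 days after 2025-12-12 (when Form R-1 is filed) is 2026-02-13; completed 2025-12-20, before the deadline.
Step 3: 5 days after 2025-12-20 (when the investor circular is published) is 2025-12-25; done 2025-12-24 — timely.
Step 4: the window is 10–55 days after 2026-01-18 (end of the 25-day response period, which began when the supplementary schedule is filed on 2025-12-24), so 2026-01-28 through 2026-03-14; done 2026-02-01 — within the window.
Step 5: the window is 15–82 days after 2025-12-20 (when the investor circular is published), so 2026-01-04 through 2026-03-12; 2026-03-09 falls inside that range.
Step 6: 85 days after 2026-03-09 (when the website notice is posted) is 2026-06-02; done 2026-03-10 — timely.
Step 7: 30 days after 2026-03-09 (when the website notice is posted) is 2026-04-08; done 2026-03-11 — timely.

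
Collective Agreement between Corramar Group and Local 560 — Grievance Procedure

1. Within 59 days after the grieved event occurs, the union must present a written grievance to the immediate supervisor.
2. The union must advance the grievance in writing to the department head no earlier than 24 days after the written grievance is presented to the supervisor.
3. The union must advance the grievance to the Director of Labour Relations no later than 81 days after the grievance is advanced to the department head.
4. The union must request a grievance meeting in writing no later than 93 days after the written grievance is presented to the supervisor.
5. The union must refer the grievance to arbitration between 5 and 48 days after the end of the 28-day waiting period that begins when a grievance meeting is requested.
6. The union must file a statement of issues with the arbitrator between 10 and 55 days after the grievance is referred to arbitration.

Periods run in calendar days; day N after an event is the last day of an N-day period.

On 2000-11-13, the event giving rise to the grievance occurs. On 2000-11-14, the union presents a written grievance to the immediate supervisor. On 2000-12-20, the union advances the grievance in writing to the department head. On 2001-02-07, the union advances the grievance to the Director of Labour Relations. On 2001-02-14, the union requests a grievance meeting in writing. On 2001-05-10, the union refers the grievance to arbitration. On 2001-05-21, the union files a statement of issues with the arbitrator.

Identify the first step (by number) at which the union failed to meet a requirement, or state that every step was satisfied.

Step 5

Step 1 — counting 59 days from 2000-11-13 (when the grieved event occurs) gives a deadline of 2001-01-11; 2000-11-14 is within that limit.
Step 2 — must wait 24 days from 2000-11-14 (when the written grievance is presented to the supervisor), so not before 2000-12-08; done 2000-12-20 — permitted.
Step 3 — counting 81 days from 2000-12-20 (when the grievance is advanced to the department head) gives a deadline of 2001-03-11; 2001-02-07 is within that limit.
Step 4 — counting 93 days from 2000-11-14 (when the written grievance is presented to the supervisor) gives a deadline of 2001-02-15; completed 2001-02-14, before the deadline.
Step 5 — 5 and 48 days from 2001-03-14 (end of the 28-day waiting period, which began when a grievance meeting is requested on 2001-02-14) are 2001-03-19 and 2001-05-01 respectively; 2001-05-10 is 9 days past the end of the window.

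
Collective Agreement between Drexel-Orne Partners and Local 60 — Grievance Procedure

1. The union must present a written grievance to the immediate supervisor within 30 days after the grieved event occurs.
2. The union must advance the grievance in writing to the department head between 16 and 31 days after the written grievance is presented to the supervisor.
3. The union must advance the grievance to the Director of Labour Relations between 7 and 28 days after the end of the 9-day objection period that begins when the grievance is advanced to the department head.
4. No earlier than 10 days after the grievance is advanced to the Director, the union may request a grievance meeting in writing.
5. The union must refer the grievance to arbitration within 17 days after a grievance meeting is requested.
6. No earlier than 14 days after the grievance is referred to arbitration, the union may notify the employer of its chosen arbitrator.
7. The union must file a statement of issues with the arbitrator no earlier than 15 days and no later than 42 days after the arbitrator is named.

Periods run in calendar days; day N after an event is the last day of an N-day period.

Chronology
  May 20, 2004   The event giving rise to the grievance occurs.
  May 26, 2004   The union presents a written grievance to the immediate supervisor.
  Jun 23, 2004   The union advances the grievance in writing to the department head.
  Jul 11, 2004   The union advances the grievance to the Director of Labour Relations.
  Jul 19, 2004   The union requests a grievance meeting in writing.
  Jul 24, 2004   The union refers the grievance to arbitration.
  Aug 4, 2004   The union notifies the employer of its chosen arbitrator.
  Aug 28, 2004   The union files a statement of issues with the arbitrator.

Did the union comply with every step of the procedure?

Step 1: 30 days after May 20, 2004 (when the grieved event occurs) is Jun 19, 2004; May 26, 2004 is within that limit.
Step 2: the window is 16–31 days after May 26, 2004 (when the written grievance is presented to the supervisor), so Jun 11, 2004 through Jun 26, 2004; Jun 23, 2004 falls inside that range.
Step 3: the window is 7–28 days after Jul 2, 2004 (end of the 9-day objection period, which began when the grievance is advanced to the department head on Jun 23, 2004), so Jul 9, 2004 through Jul 30, 2004; done Jul 11, 2004 — within the window.
Step 4: the earliest permitted date is 10 days after Jul 11, 2004 (when the grievance is advanced to the Director), i.e. Jul 21, 2004; Jul 19, 2004 is 2 days before the earliest permitted date.

No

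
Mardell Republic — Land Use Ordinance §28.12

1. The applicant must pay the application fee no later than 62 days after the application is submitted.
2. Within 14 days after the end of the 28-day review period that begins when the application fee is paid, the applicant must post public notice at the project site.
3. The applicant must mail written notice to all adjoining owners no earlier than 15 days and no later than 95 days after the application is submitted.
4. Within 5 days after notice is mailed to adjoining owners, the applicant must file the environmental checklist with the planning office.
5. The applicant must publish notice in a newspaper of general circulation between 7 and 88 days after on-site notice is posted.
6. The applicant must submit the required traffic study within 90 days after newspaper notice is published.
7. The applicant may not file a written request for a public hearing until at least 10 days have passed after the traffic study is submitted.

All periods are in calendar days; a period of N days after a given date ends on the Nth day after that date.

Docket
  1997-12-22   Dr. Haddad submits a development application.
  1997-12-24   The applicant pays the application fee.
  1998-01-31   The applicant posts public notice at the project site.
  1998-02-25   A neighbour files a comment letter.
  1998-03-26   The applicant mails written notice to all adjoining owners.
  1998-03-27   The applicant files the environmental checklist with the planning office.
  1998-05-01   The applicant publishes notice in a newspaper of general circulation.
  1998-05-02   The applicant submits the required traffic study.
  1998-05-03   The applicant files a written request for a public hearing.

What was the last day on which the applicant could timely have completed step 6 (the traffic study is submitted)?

1998-07-30

Step 6 runs from 1998-05-01, when newspaper notice is published. 90 days after 1998-05-01 is 1998-07-30.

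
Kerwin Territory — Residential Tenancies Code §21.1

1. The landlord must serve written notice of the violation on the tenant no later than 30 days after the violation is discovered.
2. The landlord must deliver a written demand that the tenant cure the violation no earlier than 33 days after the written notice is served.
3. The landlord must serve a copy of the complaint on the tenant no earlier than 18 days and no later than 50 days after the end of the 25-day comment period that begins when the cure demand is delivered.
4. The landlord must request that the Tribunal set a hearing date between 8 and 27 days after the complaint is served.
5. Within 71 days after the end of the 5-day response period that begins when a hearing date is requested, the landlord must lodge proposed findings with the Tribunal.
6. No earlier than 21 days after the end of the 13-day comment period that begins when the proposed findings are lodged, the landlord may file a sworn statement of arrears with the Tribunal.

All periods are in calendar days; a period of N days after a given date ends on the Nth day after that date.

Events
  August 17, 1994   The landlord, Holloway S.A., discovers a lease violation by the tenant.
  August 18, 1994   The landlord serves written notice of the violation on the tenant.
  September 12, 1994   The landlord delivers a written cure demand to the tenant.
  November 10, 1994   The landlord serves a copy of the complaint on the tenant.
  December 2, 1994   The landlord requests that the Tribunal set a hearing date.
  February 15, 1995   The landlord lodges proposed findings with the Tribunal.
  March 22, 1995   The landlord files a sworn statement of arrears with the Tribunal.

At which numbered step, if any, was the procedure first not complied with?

Step 2

Step 1: 30 days after August 17, 1994 (when the violation is discovered) is September 16, 1994; August 18, 1994 is within that limit.
Step 2: the earliest permitted date is 33 days after August 18, 1994 (when the written notice is served), i.e. September 20, 1994; done September 12, 1994 — 8 days too early.
The analysis stops there.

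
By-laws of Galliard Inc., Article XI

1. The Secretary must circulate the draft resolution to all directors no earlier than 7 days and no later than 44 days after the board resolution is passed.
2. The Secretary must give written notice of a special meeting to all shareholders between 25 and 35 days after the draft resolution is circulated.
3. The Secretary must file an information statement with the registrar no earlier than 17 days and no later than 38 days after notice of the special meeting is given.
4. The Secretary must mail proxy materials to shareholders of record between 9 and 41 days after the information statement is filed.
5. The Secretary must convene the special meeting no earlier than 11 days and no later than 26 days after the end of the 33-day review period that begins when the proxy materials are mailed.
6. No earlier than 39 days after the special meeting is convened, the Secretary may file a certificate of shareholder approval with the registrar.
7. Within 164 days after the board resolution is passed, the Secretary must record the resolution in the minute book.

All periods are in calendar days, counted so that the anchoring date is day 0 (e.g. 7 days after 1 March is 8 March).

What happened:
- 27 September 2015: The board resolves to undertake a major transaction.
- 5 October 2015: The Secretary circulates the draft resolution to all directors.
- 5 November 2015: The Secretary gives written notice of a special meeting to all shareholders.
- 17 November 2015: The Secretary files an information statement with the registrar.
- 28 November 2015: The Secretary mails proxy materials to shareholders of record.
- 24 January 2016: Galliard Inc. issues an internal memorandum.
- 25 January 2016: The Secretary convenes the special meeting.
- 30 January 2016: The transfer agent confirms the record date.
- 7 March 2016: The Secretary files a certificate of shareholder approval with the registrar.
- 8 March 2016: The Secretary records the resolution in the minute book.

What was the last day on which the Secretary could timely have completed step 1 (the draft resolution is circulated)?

Step 1 runs from 27 September 2015, when the board resolution is passed. The window is 7–44 days after 27 September 2015; it closes on 10 November 2015.

10 November 2015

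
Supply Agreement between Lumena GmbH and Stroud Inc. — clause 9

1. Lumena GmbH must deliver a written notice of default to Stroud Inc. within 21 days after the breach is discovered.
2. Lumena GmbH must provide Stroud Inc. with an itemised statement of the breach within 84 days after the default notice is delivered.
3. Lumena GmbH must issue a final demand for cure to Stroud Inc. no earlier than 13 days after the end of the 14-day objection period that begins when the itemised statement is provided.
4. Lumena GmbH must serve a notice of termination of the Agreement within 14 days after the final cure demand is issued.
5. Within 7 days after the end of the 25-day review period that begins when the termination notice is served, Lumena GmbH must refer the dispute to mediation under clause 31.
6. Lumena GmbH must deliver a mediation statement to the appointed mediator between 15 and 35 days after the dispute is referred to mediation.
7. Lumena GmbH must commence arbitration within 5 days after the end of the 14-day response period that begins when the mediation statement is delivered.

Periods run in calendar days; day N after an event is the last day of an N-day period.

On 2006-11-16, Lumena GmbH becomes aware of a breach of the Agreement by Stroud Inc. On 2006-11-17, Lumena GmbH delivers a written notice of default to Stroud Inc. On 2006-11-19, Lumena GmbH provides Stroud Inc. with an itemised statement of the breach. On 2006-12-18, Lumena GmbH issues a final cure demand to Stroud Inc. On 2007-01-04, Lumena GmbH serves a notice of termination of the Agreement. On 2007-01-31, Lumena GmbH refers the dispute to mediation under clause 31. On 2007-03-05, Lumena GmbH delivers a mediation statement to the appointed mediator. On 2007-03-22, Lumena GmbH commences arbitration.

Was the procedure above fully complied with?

No

(1) due by 2006-11-16 + 21 days = 2006-12-07; done 2006-11-17 — timely.
(2) due by 2006-11-17 + 84 days = 2007-02-09; done 2006-11-19 — timely.
(3) permitted from 2006-12-03 + 13 days = 2006-12-16 onward; done 2006-12-18, after the minimum wait.
(4) due by 2006-12-18 + 14 days = 2007-01-01; 2007-01-04 misses that deadline by 3 days.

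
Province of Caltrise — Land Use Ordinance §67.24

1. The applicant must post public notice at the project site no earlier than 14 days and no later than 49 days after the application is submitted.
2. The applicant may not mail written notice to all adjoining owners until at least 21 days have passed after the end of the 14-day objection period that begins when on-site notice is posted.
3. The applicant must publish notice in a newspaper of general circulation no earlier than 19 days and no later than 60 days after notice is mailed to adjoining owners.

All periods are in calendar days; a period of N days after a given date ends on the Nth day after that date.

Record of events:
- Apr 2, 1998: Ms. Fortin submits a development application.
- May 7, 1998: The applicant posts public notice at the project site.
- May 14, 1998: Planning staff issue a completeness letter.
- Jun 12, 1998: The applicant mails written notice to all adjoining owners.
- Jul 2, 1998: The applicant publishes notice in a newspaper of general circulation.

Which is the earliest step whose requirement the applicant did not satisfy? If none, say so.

(1) the permitted window runs from Apr 2, 1998 + 14 = Apr 16, 1998 to Apr 2, 1998 + 49 = May 21, 1998; May 7, 1998 falls inside that range.
(2) permitted from May 21, 1998 + 21 days = Jun 11, 1998 onward; done Jun 12, 1998 — permitted.
(3) the permitted window runs from Jun 12, 1998 + 19 = Jul 1, 1998 to Jun 12, 1998 + 60 = Aug 11, 1998; Jul 2, 1998 falls inside that range.

None — every step was satisfied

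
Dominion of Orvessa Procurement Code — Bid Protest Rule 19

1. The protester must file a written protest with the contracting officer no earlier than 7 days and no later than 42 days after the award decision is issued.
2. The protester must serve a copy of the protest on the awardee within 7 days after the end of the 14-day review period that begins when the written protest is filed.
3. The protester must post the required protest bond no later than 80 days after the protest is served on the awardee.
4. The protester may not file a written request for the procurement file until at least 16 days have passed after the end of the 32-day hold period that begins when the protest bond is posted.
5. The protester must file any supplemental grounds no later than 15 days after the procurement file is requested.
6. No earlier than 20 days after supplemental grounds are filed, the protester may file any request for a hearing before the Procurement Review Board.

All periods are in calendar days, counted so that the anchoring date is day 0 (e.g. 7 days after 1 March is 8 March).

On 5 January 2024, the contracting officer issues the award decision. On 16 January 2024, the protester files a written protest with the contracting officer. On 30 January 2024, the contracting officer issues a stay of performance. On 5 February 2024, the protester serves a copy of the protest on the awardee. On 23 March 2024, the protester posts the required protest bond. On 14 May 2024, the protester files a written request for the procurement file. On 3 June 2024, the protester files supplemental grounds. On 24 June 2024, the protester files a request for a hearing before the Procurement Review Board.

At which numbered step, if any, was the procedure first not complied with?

Step 1 — 7 and 42 days from 5 January 2024 (when the award decision is issued) are 12 January 2024 and 16 February 2024 respectively; done 16 January 2024, which is between those dates.
Step 2 — counting 7 days from 30 January 2024 (end of the 14-day review period, which began when the written protest is filed on 16 January 2024) gives a deadline of 6 February 2024; 5 February 2024 is within that limit.
Step 3 — counting 80 days from 5 February 2024 (when the protest is served on the awardee) gives a deadline of 25 April 2024; completed 23 March 2024, before the deadline.
Step 4 — must wait 16 days from 24 April 2024 (end of the 32-day hold period, which began when the protest bond is posted on 23 March 2024), so not before 10 May 2024; done 14 May 2024 — permitted.
Step 5 — counting 15 days from 14 May 2024 (when the procurement file is requested) gives a deadline of 29 May 2024; 3 June 2024 misses that deadline by 5 days.
No need to go further; step 5 was not satisfied.

Step 5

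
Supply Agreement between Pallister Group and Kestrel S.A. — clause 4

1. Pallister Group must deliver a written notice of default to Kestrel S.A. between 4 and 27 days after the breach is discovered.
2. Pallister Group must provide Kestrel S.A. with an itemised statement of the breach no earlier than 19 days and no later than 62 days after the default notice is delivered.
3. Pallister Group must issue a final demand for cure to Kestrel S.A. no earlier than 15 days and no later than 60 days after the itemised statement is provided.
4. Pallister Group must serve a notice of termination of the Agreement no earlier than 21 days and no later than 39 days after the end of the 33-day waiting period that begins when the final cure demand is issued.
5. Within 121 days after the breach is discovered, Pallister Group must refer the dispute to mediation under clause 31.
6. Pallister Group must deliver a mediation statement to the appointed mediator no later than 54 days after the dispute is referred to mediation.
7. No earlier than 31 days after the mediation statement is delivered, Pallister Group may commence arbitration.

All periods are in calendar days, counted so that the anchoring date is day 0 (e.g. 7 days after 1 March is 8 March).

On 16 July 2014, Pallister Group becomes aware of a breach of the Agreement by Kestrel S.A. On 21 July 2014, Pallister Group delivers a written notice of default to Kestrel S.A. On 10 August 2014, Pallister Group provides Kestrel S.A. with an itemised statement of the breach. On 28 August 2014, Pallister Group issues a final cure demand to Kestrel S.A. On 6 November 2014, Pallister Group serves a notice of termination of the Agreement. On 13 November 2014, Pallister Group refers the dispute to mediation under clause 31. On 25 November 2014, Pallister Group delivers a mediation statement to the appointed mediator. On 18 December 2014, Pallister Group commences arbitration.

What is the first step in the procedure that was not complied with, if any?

(1) the permitted window runs from 16 July 2014 + 4 = 20 July 2014 to 16 July 2014 + 27 = 12 August 2014; 21 July 2014 falls inside that range.
(2) the permitted window runs from 21 July 2014 + 19 = 9 August 2014 to 21 July 2014 + 62 = 21 September 2014; done 10 August 2014, which is between those dates.
(3) the permitted window runs from 10 August 2014 + 15 = 25 August 2014 to 10 August 2014 + 60 = 9 October 2014; done 28 August 2014, which is between those dates.
(4) the permitted window runs from 30 September 2014 + 21 = 21 October 2014 to 30 September 2014 + 39 = 8 November 2014; done 6 November 2014, which is between those dates.
(5) due by 16 July 2014 + 121 days = 14 November 2014; completed 13 November 2014, before the deadline.
(6) due by 13 November 2014 + 54 days = 6 January 2015; completed 25 November 2014, before the deadline.
(7) permitted from 25 November 2014 + 31 days = 26 December 2014 onward; 18 December 2014 is 8 days before the earliest permitted date.
The analysis stops there.

Step 7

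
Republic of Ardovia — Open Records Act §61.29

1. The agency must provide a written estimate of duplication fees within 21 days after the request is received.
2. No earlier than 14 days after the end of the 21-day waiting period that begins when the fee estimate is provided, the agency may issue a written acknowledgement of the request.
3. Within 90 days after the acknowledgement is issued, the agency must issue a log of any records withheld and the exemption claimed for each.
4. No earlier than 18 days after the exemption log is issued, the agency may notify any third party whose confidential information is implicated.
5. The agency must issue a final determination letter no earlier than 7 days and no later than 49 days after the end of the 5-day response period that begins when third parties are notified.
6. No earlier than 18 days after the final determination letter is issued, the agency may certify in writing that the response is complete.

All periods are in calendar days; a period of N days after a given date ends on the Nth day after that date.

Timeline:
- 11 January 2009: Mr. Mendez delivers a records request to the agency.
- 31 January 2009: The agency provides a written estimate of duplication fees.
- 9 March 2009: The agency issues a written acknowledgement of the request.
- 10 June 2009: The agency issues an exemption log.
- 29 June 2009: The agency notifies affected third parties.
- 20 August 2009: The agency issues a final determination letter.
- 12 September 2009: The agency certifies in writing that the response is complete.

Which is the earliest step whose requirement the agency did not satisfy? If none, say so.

Step 1: 21 days after 11 January 2009 (when the request is received) is 1 February 2009; 31 January 2009 is within that limit.
Step 2: the earliest permitted date is 14 days after 21 February 2009 (end of the 21-day waiting period, which began when the fee estimate is provided on 31 January 2009), i.e. 7 March 2009; done 9 March 2009 — permitted.
Step 3: 90 days after 9 March 2009 (when the acknowledgement is issued) is 7 June 2009; not done until 10 June 2009, 3 days after the deadline.
Later steps need not be reached.

Step 3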